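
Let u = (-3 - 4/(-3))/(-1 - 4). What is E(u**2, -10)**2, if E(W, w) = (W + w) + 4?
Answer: 2809/81 ≈ 34.679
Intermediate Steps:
u = 1/3 (u = (-3 - 4*(-1/3))/(-5) = (-3 + 4/3)*(-1/5) = -5/3*(-1/5) = 1/3 ≈ 0.33333)
E(W, w) = 4 + W + w
E(u**2, -10)**2 = (4 + (1/3)**2 - 10)**2 = (4 + 1/9 - 10)**2 = (-53/9)**2 = 2809/81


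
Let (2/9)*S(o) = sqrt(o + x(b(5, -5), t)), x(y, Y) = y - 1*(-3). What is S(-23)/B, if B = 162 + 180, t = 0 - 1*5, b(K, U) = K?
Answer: I*sqrt(15)/76 ≈ 0.05096*I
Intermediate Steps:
t = -5 (t = 0 - 5 = -5)
x(y, Y) = 3 + y (x(y, Y) = y + 3 = 3 + y)
B = 342
S(o) = 9*sqrt(8 + o)/2 (S(o) = 9*sqrt(o + (3 + 5))/2 = 9*sqrt(o + 8)/2 = 9*sqrt(8 + o)/2)
S(-23)/B = (9*sqrt(8 - 23)/2)/342 = (9*sqrt(-15)/2)*(1/342) = (9*(I*sqrt(15))/2)*(1/342) = (9*I*sqrt(15)/2)*(1/342) = I*sqrt(15)/76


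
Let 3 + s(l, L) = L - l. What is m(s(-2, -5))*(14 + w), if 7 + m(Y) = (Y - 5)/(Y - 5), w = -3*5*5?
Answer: 366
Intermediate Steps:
w = -75 (w = -15*5 = -75)
s(l, L) = -3 + L - l (s(l, L) = -3 + (L - l) = -3 + L - l)
m(Y) = -6 (m(Y) = -7 + (Y - 5)/(Y - 5) = -7 + (-5 + Y)/(-5 + Y) = -7 + 1 = -6)
m(s(-2, -5))*(14 + w) = -6*(14 - 75) = -6*(-61) = 366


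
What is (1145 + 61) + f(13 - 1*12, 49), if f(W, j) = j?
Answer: 1255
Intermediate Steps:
(1145 + 61) + f(13 - 1*12, 49) = (1145 + 61) + 49 = 1206 + 49 = 1255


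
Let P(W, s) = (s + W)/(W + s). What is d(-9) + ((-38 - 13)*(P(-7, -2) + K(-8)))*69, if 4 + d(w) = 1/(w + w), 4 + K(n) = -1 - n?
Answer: -253441/18 ≈ -14080.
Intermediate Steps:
P(W, s) = 1 (P(W, s) = (W + s)/(W + s) = 1)
K(n) = -5 - n (K(n) = -4 + (-1 - n) = -5 - n)
d(w) = -4 + 1/(2*w) (d(w) = -4 + 1/(w + w) = -4 + 1/(2*w))
d(-9) + ((-38 - 13)*(P(-7, -2) + K(-8)))*69 = (-4 + (1/2)/(-9)) + ((-38 - 13)*(1 + (-5 - 1*(-8))))*69 = (-4 + (1/2)*(-1/9)) - 51*(1 + (-5 + 8))*69 = (-4 - 1/18) - 51*(1 + 3)*69 = -73/18 - 51*4*69 = -73/18 - 204*69 = -73/18 - 14076 = -253441/18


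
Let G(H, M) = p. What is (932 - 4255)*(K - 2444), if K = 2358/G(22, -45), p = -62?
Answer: 255681589/31 ≈ 8.2478e+6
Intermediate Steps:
G(H, M) = -62
K = -1179/31 (K = 2358/(-62) = 2358*(-1/62) = -1179/31 ≈ -38.032)
(932 - 4255)*(K - 2444) = (932 - 4255)*(-1179/31 - 2444) = -3323*(-76943/31) = 255681589/31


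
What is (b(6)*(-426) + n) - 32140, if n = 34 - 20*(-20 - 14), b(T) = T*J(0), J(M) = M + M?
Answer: -31426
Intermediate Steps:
J(M) = 2*M
b(T) = 0 (b(T) = T*(2*0) = T*0 = 0)
n = 714 (n = 34 - 20*(-34) = 34 + 680 = 714)
(b(6)*(-426) + n) - 32140 = (0*(-426) + 714) - 32140 = (0 + 714) - 32140 = 714 - 32140 = -31426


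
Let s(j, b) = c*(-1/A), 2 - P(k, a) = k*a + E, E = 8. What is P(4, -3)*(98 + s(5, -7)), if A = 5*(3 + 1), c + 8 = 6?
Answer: 2943/5 ≈ 588.60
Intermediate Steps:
c = -2 (c = -8 + 6 = -2)
A = 20 (A = 5*4 = 20)
P(k, a) = -6 - a*k (P(k, a) = 2 - (k*a + 8) = 2 - (a*k + 8) = 2 - (8 + a*k) = 2 + (-8 - a*k) = -6 - a*k)
s(j, b) = 1/10 (s(j, b) = -(-2)/20 = -2*(-1/20) = 1/10)
P(4, -3)*(98 + s(5, -7)) = (-6 - 1*(-3)*4)*(98 + 1/10) = (-6 + 12)*(981/10) = 6*(981/10) = 2943/5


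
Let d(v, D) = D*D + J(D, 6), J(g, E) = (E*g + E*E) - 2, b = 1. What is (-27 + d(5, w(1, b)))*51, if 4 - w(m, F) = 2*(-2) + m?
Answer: 4998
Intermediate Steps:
J(g, E) = -2 + E² + E*g (J(g, E) = (E*g + E²) - 2 = (E² + E*g) - 2 = -2 + E² + E*g)
w(m, F) = 8 - m (w(m, F) = 4 - (2*(-2) + m) = 4 - (-4 + m) = 4 + (4 - m) = 8 - m)
d(v, D) = 34 + D² + 6*D (d(v, D) = D*D + (-2 + 6² + 6*D) = D² + (-2 + 36 + 6*D) = D² + (34 + 6*D) = 34 + D² + 6*D)
(-27 + d(5, w(1, b)))*51 = (-27 + (34 + (8 - 1*1)² + 6*(8 - 1*1)))*51 = (-27 + (34 + (8 - 1)² + 6*(8 - 1)))*51 = (-27 + (34 + 7² + 6*7))*51 = (-27 + (34 + 49 + 42))*51 = (-27 + 125)*51 = 98*51 = 4998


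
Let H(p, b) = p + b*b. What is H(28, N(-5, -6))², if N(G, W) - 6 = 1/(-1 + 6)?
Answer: 2758921/625 ≈ 4414.3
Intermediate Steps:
N(G, W) = 31/5 (N(G, W) = 6 + 1/(-1 + 6) = 6 + 1/5 = 6 + ⅕ = 31/5)
H(p, b) = p + b²
H(28, N(-5, -6))² = (28 + (31/5)²)² = (28 + 961/25)² = (1661/25)² = 2758921/625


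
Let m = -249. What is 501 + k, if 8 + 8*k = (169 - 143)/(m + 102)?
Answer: 293987/588 ≈ 499.98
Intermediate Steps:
k = -601/588 (k = -1 + ((169 - 143)/(-249 + 102))/8 = -1 + (26/(-147))/8 = -1 + (26*(-1/147))/8 = -1 + (⅛)*(-26/147) = -1 - 13/588 = -601/588 ≈ -1.0221)
501 + k = 501 - 601/588 = 293987/588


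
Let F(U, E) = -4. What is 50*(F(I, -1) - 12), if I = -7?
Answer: -800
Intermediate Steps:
50*(F(I, -1) - 12) = 50*(-4 - 12) = 50*(-16) = -800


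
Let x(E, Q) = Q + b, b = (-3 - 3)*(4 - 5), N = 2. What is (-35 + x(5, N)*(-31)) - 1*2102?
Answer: -2385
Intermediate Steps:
b = 6 (b = -6*(-1) = 6)
x(E, Q) = 6 + Q (x(E, Q) = Q + 6 = 6 + Q)
(-35 + x(5, N)*(-31)) - 1*2102 = (-35 + (6 + 2)*(-31)) - 1*2102 = (-35 + 8*(-31)) - 2102 = (-35 - 248) - 2102 = -283 - 2102 = -2385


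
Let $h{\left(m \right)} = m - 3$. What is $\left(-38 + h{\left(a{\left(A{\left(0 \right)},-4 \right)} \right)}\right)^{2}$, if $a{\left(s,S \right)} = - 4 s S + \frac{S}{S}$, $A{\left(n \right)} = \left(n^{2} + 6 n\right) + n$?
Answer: $1600$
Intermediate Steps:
$A{\left(n \right)} = n^{2} + 7 n$
$a{\left(s,S \right)} = 1 - 4 S s$ ($a{\left(s,S \right)} = - 4 S s + 1 = 1 - 4 S s$)
$h{\left(m \right)} = -3 + m$
$\left(-38 + h{\left(a{\left(A{\left(0 \right)},-4 \right)} \right)}\right)^{2} = \left(-38 - \left(2 - 0 \left(7 + 0\right)\right)\right)^{2} = \left(-38 - \left(2 - 0 \cdot 7\right)\right)^{2} = \left(-38 - \left(2 + 0\right)\right)^{2} = \left(-38 + \left(-3 + \left(1 + 0\right)\right)\right)^{2} = \left(-38 + \left(-3 + 1\right)\right)^{2} = \left(-38 - 2\right)^{2} = \left(-40\right)^{2} = 1600$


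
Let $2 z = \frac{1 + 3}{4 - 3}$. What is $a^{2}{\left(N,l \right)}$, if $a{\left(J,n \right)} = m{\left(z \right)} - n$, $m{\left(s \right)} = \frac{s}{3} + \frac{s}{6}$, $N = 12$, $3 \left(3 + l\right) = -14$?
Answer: $\frac{676}{9} \approx 75.111$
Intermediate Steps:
$l = - \frac{23}{3}$ ($l = -3 + \frac{1}{3} \left(-14\right) = -3 - \frac{14}{3} = - \frac{23}{3} \approx -7.6667$)
$z = 2$ ($z = \frac{\left(1 + 3\right) \frac{1}{4 - 3}}{2} = \frac{4 \cdot 1^{-1}}{2} = \frac{4 \cdot 1}{2} = \frac{1}{2} \cdot 4 = 2$)
$m{\left(s \right)} = \frac{s}{2}$ ($m{\left(s \right)} = s \frac{1}{3} + s \frac{1}{6} = \frac{s}{3} + \frac{s}{6} = \frac{s}{2}$)
$a{\left(J,n \right)} = 1 - n$ ($a{\left(J,n \right)} = \frac{1}{2} \cdot 2 - n = 1 - n$)
$a^{2}{\left(N,l \right)} = \left(1 - - \frac{23}{3}\right)^{2} = \left(1 + \frac{23}{3}\right)^{2} = \left(\frac{26}{3}\right)^{2} = \frac{676}{9}$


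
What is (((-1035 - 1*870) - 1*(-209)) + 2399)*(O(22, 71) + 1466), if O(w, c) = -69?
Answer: 982091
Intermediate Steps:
(((-1035 - 1*870) - 1*(-209)) + 2399)*(O(22, 71) + 1466) = (((-1035 - 1*870) - 1*(-209)) + 2399)*(-69 + 1466) = (((-1035 - 870) + 209) + 2399)*1397 = ((-1905 + 209) + 2399)*1397 = (-1696 + 2399)*1397 = 703*1397 = 982091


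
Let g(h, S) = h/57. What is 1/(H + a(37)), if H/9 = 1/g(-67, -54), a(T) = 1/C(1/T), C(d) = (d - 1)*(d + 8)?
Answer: -716364/5576719 ≈ -0.12846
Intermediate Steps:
C(d) = (-1 + d)*(8 + d)
g(h, S) = h/57 (g(h, S) = h*(1/57) = h/57)
a(T) = 1/(-8 + T⁻² + 7/T) (a(T) = 1/(-8 + (1/T)² + 7*(1/T)) = 1/(-8 + (1/T)² + 7/T) = 1/(-8 + T⁻² + 7/T))
H = -513/67 (H = 9/(((1/57)*(-67))) = 9/(-67/57) = 9*(-57/67) = -513/67 ≈ -7.6567)
1/(H + a(37)) = 1/(-513/67 + 37²/(1 - 8*37² + 7*37)) = 1/(-513/67 + 1369/(1 - 8*1369 + 259)) = 1/(-513/67 + 1369/(1 - 10952 + 259)) = 1/(-513/67 + 1369/(-10692)) = 1/(-513/67 + 1369*(-1/10692)) = 1/(-513/67 - 1369/10692) = 1/(-5576719/716364) = -716364/5576719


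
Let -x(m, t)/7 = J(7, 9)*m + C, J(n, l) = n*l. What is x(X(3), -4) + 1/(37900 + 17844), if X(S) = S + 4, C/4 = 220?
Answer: -515464767/55744 ≈ -9247.0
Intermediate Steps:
C = 880 (C = 4*220 = 880)
J(n, l) = l*n
X(S) = 4 + S
x(m, t) = -6160 - 441*m (x(m, t) = -7*((9*7)*m + 880) = -7*(63*m + 880) = -7*(880 + 63*m) = -6160 - 441*m)
x(X(3), -4) + 1/(37900 + 17844) = (-6160 - 441*(4 + 3)) + 1/(37900 + 17844) = (-6160 - 441*7) + 1/55744 = (-6160 - 3087) + 1/55744 = -9247 + 1/55744 = -515464767/55744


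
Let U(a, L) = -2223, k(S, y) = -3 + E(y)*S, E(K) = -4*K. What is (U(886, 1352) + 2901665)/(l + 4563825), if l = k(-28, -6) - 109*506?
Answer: 1449721/2253998 ≈ 0.64318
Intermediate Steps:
k(S, y) = -3 - 4*S*y (k(S, y) = -3 + (-4*y)*S = -3 - 4*S*y)
l = -55829 (l = (-3 - 4*(-28)*(-6)) - 109*506 = (-3 - 672) - 55154 = -675 - 55154 = -55829)
(U(886, 1352) + 2901665)/(l + 4563825) = (-2223 + 2901665)/(-55829 + 4563825) = 2899442/4507996 = 2899442*(1/4507996) = 1449721/2253998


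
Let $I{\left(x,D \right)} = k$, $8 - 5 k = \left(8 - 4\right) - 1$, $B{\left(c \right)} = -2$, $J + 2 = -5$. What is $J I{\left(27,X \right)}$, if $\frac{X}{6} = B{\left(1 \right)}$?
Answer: $-7$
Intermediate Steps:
$J = -7$ ($J = -2 - 5 = -7$)
$X = -12$ ($X = 6 \left(-2\right) = -12$)
$k = 1$ ($k = \frac{8}{5} - \frac{\left(8 - 4\right) - 1}{5} = \frac{8}{5} - \frac{4 - 1}{5} = \frac{8}{5} - \frac{3}{5} = 1$)
$I{\left(x,D \right)} = 1$
$J I{\left(27,X \right)} = \left(-7\right) 1 = -7$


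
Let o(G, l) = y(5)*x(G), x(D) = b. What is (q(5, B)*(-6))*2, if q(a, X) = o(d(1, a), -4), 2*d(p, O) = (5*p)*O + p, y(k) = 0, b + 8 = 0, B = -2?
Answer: 0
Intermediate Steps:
b = -8 (b = -8 + 0 = -8)
x(D) = -8
d(p, O) = p/2 + 5*O*p/2 (d(p, O) = ((5*p)*O + p)/2 = (5*O*p + p)/2 = (p + 5*O*p)/2 = p/2 + 5*O*p/2)
o(G, l) = 0 (o(G, l) = 0*(-8) = 0)
q(a, X) = 0
(q(5, B)*(-6))*2 = (0*(-6))*2 = 0*2 = 0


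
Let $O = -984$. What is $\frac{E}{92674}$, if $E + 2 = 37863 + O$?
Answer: $\frac{36877}{92674} \approx 0.39792$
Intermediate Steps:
$E = 36877$ ($E = -2 + \left(37863 - 984\right) = -2 + 36879 = 36877$)
$\frac{E}{92674} = \frac{36877}{92674}$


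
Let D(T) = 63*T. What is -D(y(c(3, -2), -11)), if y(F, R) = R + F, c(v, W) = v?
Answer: 504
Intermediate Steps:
y(F, R) = F + R
-D(y(c(3, -2), -11)) = -63*(3 - 11) = -63*(-8) = -1*(-504) = 504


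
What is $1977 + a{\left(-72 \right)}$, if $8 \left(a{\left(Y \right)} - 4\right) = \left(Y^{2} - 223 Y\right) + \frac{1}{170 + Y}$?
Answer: $\frac{3634625}{784} \approx 4636.0$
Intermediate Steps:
$a{\left(Y \right)} = 4 - \frac{223 Y}{8} + \frac{Y^{2}}{8} + \frac{1}{8 \left(170 + Y\right)}$ ($a{\left(Y \right)} = 4 + \frac{\left(Y^{2} - 223 Y\right) + \frac{1}{170 + Y}}{8} = 4 + \frac{Y^{2} + \frac{1}{170 + Y} - 223 Y}{8} = 4 + \left(- \frac{223 Y}{8} + \frac{Y^{2}}{8} + \frac{1}{8 \left(170 + Y\right)}\right) = 4 - \frac{223 Y}{8} + \frac{Y^{2}}{8} + \frac{1}{8 \left(170 + Y\right)}$)
$1977 + a{\left(-72 \right)} = 1977 + \frac{5441 + \left(-72\right)^{3} - -2727216 - 53 \left(-72\right)^{2}}{8 \left(170 - 72\right)} = 1977 + \frac{5441 - 373248 + 2727216 - 274752}{8 \cdot 98} = 1977 + \frac{1}{8} \cdot \frac{1}{98} \left(5441 - 373248 + 2727216 - 274752\right) = 1977 + \frac{1}{8} \cdot \frac{1}{98} \cdot 2084657 = 1977 + \frac{2084657}{784} = \frac{3634625}{784}$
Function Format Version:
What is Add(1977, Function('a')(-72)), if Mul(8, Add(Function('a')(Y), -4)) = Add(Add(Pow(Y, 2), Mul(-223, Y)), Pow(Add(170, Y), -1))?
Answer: Rational(3634625, 784) ≈ 4636.0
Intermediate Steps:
Function('a')(Y) = Add(4, Mul(Rational(-223, 8), Y), Mul(Rational(1, 8), Pow(Y, 2)), Mul(Rational(1, 8), Pow(Add(170, Y), -1))) (Function('a')(Y) = Add(4, Mul(Rational(1, 8), Add(Add(Pow(Y, 2), Mul(-223, Y)), Pow(Add(170, Y), -1)))) = Add(4, Mul(Rational(1, 8), Add(Pow(Y, 2), Pow(Add(170, Y), -1), Mul(-223, Y)))) = Add(4, Add(Mul(Rational(-223, 8), Y), Mul(Rational(1, 8), Pow(Y, 2)), Mul(Rational(1, 8), Pow(Add(170, Y), -1)))) = Add(4, Mul(Rational(-223, 8), Y), Mul(Rational(1, 8), Pow(Y, 2)), Mul(Rational(1, 8), Pow(Add(170, Y), -1))))
Add(1977, Function('a')(-72)) = Add(1977, Mul(Rational(1, 8), Pow(Add(170, -72), -1), Add(5441, Pow(-72, 3), Mul(-37878, -72), Mul(-53, Pow(-72, 2))))) = Add(1977, Mul(Rational(1, 8), Pow(98, -1), Add(5441, -373248, 2727216, Mul(-53, 5184)))) = Add(1977, Mul(Rational(1, 8), Rational(1, 98), Add(5441, -373248, 2727216, -274752))) = Add(1977, Mul(Rational(1, 8), Rational(1, 98), 2084657)) = Add(1977, Rational(2084657, 784)) = Rational(3634625, 784)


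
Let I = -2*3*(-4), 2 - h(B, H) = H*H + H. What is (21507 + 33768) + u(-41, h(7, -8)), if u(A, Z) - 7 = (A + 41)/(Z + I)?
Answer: 55282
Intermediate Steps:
h(B, H) = 2 - H - H**2 (h(B, H) = 2 - (H*H + H) = 2 - (H**2 + H) = 2 - (H + H**2) = 2 + (-H - H**2) = 2 - H - H**2)
I = 24 (I = -6*(-4) = 24)
u(A, Z) = 7 + (41 + A)/(24 + Z) (u(A, Z) = 7 + (A + 41)/(Z + 24) = 7 + (41 + A)/(24 + Z))
(21507 + 33768) + u(-41, h(7, -8)) = (21507 + 33768) + (209 - 41 + 7*(2 - 1*(-8) - 1*(-8)**2))/(24 + (2 - 1*(-8) - 1*(-8)**2)) = 55275 + (209 - 41 + 7*(2 + 8 - 1*64))/(24 + (2 + 8 - 1*64)) = 55275 + (209 - 41 + 7*(2 + 8 - 64))/(24 + (2 + 8 - 64)) = 55275 + (209 - 41 + 7*(-54))/(24 - 54) = 55275 + (209 - 41 - 378)/(-30) = 55275 - 1/30*(-210) = 55275 + 7 = 55282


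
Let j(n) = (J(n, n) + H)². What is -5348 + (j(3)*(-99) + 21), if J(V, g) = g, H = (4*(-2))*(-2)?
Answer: -41066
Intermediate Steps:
H = 16 (H = -8*(-2) = 16)
j(n) = (16 + n)² (j(n) = (n + 16)² = (16 + n)²)
-5348 + (j(3)*(-99) + 21) = -5348 + ((16 + 3)²*(-99) + 21) = -5348 + (19²*(-99) + 21) = -5348 + (361*(-99) + 21) = -5348 + (-35739 + 21) = -5348 - 35718 = -41066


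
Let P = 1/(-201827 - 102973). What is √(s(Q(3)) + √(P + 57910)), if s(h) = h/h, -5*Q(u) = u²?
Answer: √(58064400 + 3810*√13450037615238)/7620 ≈ 15.545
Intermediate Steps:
Q(u) = -u²/5
s(h) = 1
P = -1/304800 (P = 1/(-304800) = -1/304800 ≈ -3.2808e-6)
√(s(Q(3)) + √(P + 57910)) = √(1 + √(-1/304800 + 57910)) = √(1 + √(17650967999/304800)) = √(1 + √13450037615238/15240)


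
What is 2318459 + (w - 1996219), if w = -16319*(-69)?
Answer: 1448251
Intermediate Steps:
w = 1126011
2318459 + (w - 1996219) = 2318459 + (1126011 - 1996219) = 2318459 - 870208 = 1448251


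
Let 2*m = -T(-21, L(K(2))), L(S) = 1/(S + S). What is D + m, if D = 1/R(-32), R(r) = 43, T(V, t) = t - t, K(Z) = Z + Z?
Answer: 1/43 ≈ 0.023256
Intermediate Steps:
K(Z) = 2*Z
L(S) = 1/(2*S)
T(V, t) = 0
D = 1/43 ≈ 0.023256
m = 0 (m = (-1*0)/2 = (½)*0 = 0)
D + m = 1/43 + 0 = 1/43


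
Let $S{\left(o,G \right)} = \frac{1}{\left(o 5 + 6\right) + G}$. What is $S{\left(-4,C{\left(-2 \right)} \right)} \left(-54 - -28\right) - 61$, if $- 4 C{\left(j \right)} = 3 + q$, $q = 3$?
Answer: $- \frac{1839}{31} \approx -59.323$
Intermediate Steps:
$C{\left(j \right)} = - \frac{3}{2}$ ($C{\left(j \right)} = - \frac{3 + 3}{4} = \left(- \frac{1}{4}\right) 6 = - \frac{3}{2}$)
$S{\left(o,G \right)} = \frac{1}{6 + G + 5 o}$ ($S{\left(o,G \right)} = \frac{1}{\left(5 o + 6\right) + G} = \frac{1}{\left(6 + 5 o\right) + G} = \frac{1}{6 + G + 5 o}$)
$S{\left(-4,C{\left(-2 \right)} \right)} \left(-54 - -28\right) - 61 = \frac{-54 - -28}{6 - \frac{3}{2} + 5 \left(-4\right)} - 61 = \frac{-54 + 28}{6 - \frac{3}{2} - 20} - 61 = \frac{1}{- \frac{31}{2}} \left(-26\right) - 61 = \left(- \frac{2}{31}\right) \left(-26\right) - 61 = \frac{52}{31} - 61 = - \frac{1839}{31}$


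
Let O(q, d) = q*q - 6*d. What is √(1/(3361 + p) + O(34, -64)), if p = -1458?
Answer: √5576971763/1903 ≈ 39.243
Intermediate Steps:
O(q, d) = q² - 6*d
√(1/(3361 + p) + O(34, -64)) = √(1/(3361 - 1458) + (34² - 6*(-64))) = √(1/1903 + (1156 + 384)) = √(1/1903 + 1540) = √(2930621/1903) = √5576971763/1903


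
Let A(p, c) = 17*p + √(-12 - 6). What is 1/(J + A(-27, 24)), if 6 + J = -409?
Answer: -437/381947 - 3*I*√2/763894 ≈ -0.0011441 - 5.554e-6*I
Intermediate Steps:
J = -415 (J = -6 - 409 = -415)
A(p, c) = 17*p + 3*I*√2 (A(p, c) = 17*p + √(-18) = 17*p + 3*I*√2)
1/(J + A(-27, 24)) = 1/(-415 + (17*(-27) + 3*I*√2)) = 1/(-415 + (-459 + 3*I*√2)) = 1/(-874 + 3*I*√2)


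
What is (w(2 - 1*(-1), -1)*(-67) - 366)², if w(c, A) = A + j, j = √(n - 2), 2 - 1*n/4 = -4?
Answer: 188159 + 40066*√22 ≈ 3.7609e+5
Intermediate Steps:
n = 24 (n = 8 - 4*(-4) = 8 + 16 = 24)
j = √22 (j = √(24 - 2) = √22 ≈ 4.6904)
w(c, A) = A + √22
(w(2 - 1*(-1), -1)*(-67) - 366)² = ((-1 + √22)*(-67) - 366)² = ((67 - 67*√22) - 366)² = (-299 - 67*√22)²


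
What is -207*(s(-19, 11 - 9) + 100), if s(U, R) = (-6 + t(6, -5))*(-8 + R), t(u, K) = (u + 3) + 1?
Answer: -15732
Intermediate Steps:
t(u, K) = 4 + u (t(u, K) = (3 + u) + 1 = 4 + u)
s(U, R) = -32 + 4*R (s(U, R) = (-6 + (4 + 6))*(-8 + R) = (-6 + 10)*(-8 + R) = 4*(-8 + R) = -32 + 4*R)
-207*(s(-19, 11 - 9) + 100) = -207*((-32 + 4*(11 - 9)) + 100) = -207*((-32 + 4*2) + 100) = -207*((-32 + 8) + 100) = -207*(-24 + 100) = -207*76 = -15732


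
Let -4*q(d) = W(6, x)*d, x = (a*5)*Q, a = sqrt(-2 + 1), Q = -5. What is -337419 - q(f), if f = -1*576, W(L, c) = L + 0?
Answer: -338283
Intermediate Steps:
a = I (a = sqrt(-1) = I ≈ 1.0*I)
x = -25*I (x = (I*5)*(-5) = (5*I)*(-5) = -25*I ≈ -25.0*I)
W(L, c) = L
f = -576
q(d) = -3*d/2
-337419 - q(f) = -337419 - (-3)*(-576)/2 = -337419 - 1*864 = -337419 - 864 = -338283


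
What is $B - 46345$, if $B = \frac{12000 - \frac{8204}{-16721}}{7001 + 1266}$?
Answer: $- \frac{6406184876711}{138232507} \approx -46344.0$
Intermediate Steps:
$B = \frac{200660204}{138232507}$ ($B = \frac{12000 - - \frac{8204}{16721}}{8267} = \left(12000 + \frac{8204}{16721}\right) \frac{1}{8267} = \frac{200660204}{16721} \cdot \frac{1}{8267} = \frac{200660204}{138232507} \approx 1.4516$)
$B - 46345 = \frac{200660204}{138232507} - 46345 = - \frac{6406184876711}{138232507}$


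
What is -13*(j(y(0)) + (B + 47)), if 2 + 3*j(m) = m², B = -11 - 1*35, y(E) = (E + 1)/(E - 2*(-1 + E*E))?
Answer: -65/12 ≈ -5.4167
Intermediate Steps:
y(E) = (1 + E)/(2 + E - 2*E²) (y(E) = (1 + E)/(E - 2*(-1 + E²)) = (1 + E)/(E + (2 - 2*E²)) = (1 + E)/(2 + E - 2*E²))
B = -46 (B = -11 - 35 = -46)
j(m) = -⅔ + m²/3
-13*(j(y(0)) + (B + 47)) = -13*((-⅔ + ((1 + 0)/(2 + 0 - 2*0²))²/3) + (-46 + 47)) = -13*((-⅔ + (1/(2 + 0 - 2*0))²/3) + 1) = -13*((-⅔ + (1/(2 + 0 + 0))²/3) + 1) = -13*((-⅔ + (1/2)²/3) + 1) = -13*((-⅔ + ((½)*1)²/3) + 1) = -13*((-⅔ + (½)²/3) + 1) = -13*((-⅔ + (⅓)*(¼)) + 1) = -13*((-⅔ + 1/12) + 1) = -13*(-7/12 + 1) = -13*5/12 = -65/12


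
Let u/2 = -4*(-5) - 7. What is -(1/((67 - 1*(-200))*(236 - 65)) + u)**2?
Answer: -1409166048889/2084561649 ≈ -676.00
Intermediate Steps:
u = 26 (u = 2*(-4*(-5) - 7) = 2*(20 - 7) = 2*13 = 26)
-(1/((67 - 1*(-200))*(236 - 65)) + u)**2 = -(1/((67 - 1*(-200))*(236 - 65)) + 26)**2 = -(1/((67 + 200)*171) + 26)**2 = -(1/(267*171) + 26)**2 = -(1/45657 + 26)**2 = -(1187083/45657)**2 = -1*1409166048889/2084561649 = -1409166048889/2084561649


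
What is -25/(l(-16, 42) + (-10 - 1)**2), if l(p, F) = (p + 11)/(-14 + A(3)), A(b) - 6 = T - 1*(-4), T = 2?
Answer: -50/247 ≈ -0.20243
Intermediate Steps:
A(b) = 12 (A(b) = 6 + (2 - 1*(-4)) = 6 + (2 + 4) = 6 + 6 = 12)
l(p, F) = -11/2 - p/2 (l(p, F) = (p + 11)/(-14 + 12) = (11 + p)/(-2) = (11 + p)*(-1/2) = -11/2 - p/2)
-25/(l(-16, 42) + (-10 - 1)**2) = -25/((-11/2 - 1/2*(-16)) + (-10 - 1)**2) = -25/((-11/2 + 8) + (-11)**2) = -25/(5/2 + 121) = -25/247/2 = -25*2/247 = -50/247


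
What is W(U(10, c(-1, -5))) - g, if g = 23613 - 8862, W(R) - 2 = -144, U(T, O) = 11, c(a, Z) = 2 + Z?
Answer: -14893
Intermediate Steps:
W(R) = -142 (W(R) = 2 - 144 = -142)
g = 14751
W(U(10, c(-1, -5))) - g = -142 - 1*14751 = -142 - 14751 = -14893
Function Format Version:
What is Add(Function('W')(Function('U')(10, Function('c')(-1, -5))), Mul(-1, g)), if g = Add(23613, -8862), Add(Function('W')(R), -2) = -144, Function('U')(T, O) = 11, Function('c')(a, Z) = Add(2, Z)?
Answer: -14893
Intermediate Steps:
Function('W')(R) = -142 (Function('W')(R) = Add(2, -144) = -142)
g = 14751
Add(Function('W')(Function('U')(10, Function('c')(-1, -5))), Mul(-1, g)) = Add(-142, Mul(-1, 14751)) = Add(-142, -14751) = -14893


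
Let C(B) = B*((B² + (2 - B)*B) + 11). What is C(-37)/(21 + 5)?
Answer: 2331/26 ≈ 89.654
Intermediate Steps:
C(B) = B*(11 + B² + B*(2 - B)) (C(B) = B*((B² + B*(2 - B)) + 11) = B*(11 + B² + B*(2 - B)))
C(-37)/(21 + 5) = (-37*(11 + 2*(-37)))/(21 + 5) = -37*(11 - 74)/26 = -37*(-63)*(1/26) = 2331*(1/26) = 2331/26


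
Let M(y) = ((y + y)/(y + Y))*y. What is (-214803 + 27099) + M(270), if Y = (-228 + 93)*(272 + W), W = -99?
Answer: -3566496/19 ≈ -1.8771e+5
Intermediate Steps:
Y = -23355 (Y = (-228 + 93)*(272 - 99) = -135*173 = -23355)
M(y) = 2*y**2/(-23355 + y) (M(y) = ((y + y)/(y - 23355))*y = ((2*y)/(-23355 + y))*y = (2*y/(-23355 + y))*y = 2*y**2/(-23355 + y))
(-214803 + 27099) + M(270) = (-214803 + 27099) + 2*270**2/(-23355 + 270) = -187704 + 2*72900/(-23085) = -187704 + 2*72900*(-1/23085) = -187704 - 120/19 = -3566496/19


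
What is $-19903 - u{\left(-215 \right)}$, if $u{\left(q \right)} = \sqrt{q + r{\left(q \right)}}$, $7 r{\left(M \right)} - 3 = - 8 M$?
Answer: $-19903 - \frac{\sqrt{1526}}{7} \approx -19909.0$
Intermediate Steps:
$r{\left(M \right)} = \frac{3}{7} - \frac{8 M}{7}$ ($r{\left(M \right)} = \frac{3}{7} + \frac{\left(-8\right) M}{7} = \frac{3}{7} - \frac{8 M}{7}$)
$u{\left(q \right)} = \sqrt{\frac{3}{7} - \frac{q}{7}}$ ($u{\left(q \right)} = \sqrt{q - \left(- \frac{3}{7} + \frac{8 q}{7}\right)} = \sqrt{\frac{3}{7} - \frac{q}{7}}$)
$-19903 - u{\left(-215 \right)} = -19903 - \frac{\sqrt{21 - -1505}}{7} = -19903 - \frac{\sqrt{21 + 1505}}{7} = -19903 - \frac{\sqrt{1526}}{7}$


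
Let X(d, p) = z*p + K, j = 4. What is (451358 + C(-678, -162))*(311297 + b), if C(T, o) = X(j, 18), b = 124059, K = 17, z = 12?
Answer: 196602851396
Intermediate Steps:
X(d, p) = 17 + 12*p (X(d, p) = 12*p + 17 = 17 + 12*p)
C(T, o) = 233 (C(T, o) = 17 + 12*18 = 17 + 216 = 233)
(451358 + C(-678, -162))*(311297 + b) = (451358 + 233)*(311297 + 124059) = 451591*435356 = 196602851396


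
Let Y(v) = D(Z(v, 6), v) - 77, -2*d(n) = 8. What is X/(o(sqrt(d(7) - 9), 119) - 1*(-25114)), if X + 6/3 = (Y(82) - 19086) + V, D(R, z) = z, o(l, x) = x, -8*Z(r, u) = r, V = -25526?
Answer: -44609/25233 ≈ -1.7679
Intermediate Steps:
d(n) = -4 (d(n) = -1/2*8 = -4)
Z(r, u) = -r/8
Y(v) = -77 + v (Y(v) = v - 77 = -77 + v)
X = -44609 (X = -2 + (((-77 + 82) - 19086) - 25526) = -2 + ((5 - 19086) - 25526) = -2 + (-19081 - 25526) = -2 - 44607 = -44609)
X/(o(sqrt(d(7) - 9), 119) - 1*(-25114)) = -44609/(119 - 1*(-25114)) = -44609/(119 + 25114) = -44609/25233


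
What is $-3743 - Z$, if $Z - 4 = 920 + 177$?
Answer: $-4844$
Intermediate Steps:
$Z = 1101$ ($Z = 4 + \left(920 + 177\right) = 4 + 1097 = 1101$)
$-3743 - Z = -3743 - 1101 = -4844$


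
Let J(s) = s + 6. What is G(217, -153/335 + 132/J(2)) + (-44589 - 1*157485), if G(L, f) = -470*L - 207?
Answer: -304271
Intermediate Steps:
J(s) = 6 + s
G(L, f) = -207 - 470*L
G(217, -153/335 + 132/J(2)) + (-44589 - 1*157485) = (-207 - 470*217) + (-44589 - 1*157485) = (-207 - 101990) + (-44589 - 157485) = -102197 - 202074 = -304271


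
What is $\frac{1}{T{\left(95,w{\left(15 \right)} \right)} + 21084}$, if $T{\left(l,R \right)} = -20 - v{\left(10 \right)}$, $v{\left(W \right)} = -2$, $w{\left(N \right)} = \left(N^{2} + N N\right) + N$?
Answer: $\frac{1}{21066} \approx 4.747 \cdot 10^{-5}$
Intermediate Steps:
$w{\left(N \right)} = N + 2 N^{2}$ ($w{\left(N \right)} = \left(N^{2} + N^{2}\right) + N = 2 N^{2} + N = N + 2 N^{2}$)
$T{\left(l,R \right)} = -18$ ($T{\left(l,R \right)} = -20 - -2 = -20 + 2 = -18$)
$\frac{1}{T{\left(95,w{\left(15 \right)} \right)} + 21084} = \frac{1}{-18 + 21084} = \frac{1}{21066}$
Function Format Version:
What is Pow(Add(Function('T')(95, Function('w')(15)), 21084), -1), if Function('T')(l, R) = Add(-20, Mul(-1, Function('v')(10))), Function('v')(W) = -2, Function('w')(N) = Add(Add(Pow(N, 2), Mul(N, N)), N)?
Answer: Rational(1, 21066) ≈ 4.7470e-5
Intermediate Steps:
Function('w')(N) = Add(N, Mul(2, Pow(N, 2))) (Function('w')(N) = Add(Add(Pow(N, 2), Pow(N, 2)), N) = Add(Mul(2, Pow(N, 2)), N) = Add(N, Mul(2, Pow(N, 2))))
Function('T')(l, R) = -18 (Function('T')(l, R) = Add(-20, Mul(-1, -2)) = Add(-20, 2) = -18)
Pow(Add(Function('T')(95, Function('w')(15)), 21084), -1) = Pow(Add(-18, 21084), -1) = Pow(21066, -1) = Rational(1, 21066)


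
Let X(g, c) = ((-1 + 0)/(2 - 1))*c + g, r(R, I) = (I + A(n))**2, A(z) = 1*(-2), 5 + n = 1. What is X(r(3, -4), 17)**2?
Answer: 361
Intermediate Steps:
n = -4 (n = -5 + 1 = -4)
A(z) = -2
r(R, I) = (-2 + I)**2 (r(R, I) = (I - 2)**2 = (-2 + I)**2)
X(g, c) = g - c (X(g, c) = (-1/1)*c + g = (-1*1)*c + g = -c + g = g - c)
X(r(3, -4), 17)**2 = ((-2 - 4)**2 - 1*17)**2 = ((-6)**2 - 17)**2 = (36 - 17)**2 = 19**2 = 361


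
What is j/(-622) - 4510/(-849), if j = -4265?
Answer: 6426205/528078 ≈ 12.169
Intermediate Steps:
j/(-622) - 4510/(-849) = -4265/(-622) - 4510/(-849) = -4265*(-1/622) - 4510*(-1/849) = 4265/622 + 4510/849 = 6426205/528078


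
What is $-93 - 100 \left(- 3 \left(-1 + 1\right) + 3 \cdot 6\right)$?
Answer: $-1893$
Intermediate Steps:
$-93 - 100 \left(- 3 \left(-1 + 1\right) + 3 \cdot 6\right) = -93 - 100 \left(\left(-3\right) 0 + 18\right) = -93 - 100 \left(0 + 18\right) = -93 - 1800 = -1893$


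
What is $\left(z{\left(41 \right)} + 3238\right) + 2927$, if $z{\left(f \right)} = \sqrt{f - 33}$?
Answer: $6165 + 2 \sqrt{2} \approx 6167.8$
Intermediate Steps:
$z{\left(f \right)} = \sqrt{-33 + f}$
$\left(z{\left(41 \right)} + 3238\right) + 2927 = \left(\sqrt{-33 + 41} + 3238\right) + 2927 = \left(\sqrt{8} + 3238\right) + 2927 = \left(2 \sqrt{2} + 3238\right) + 2927 = \left(3238 + 2 \sqrt{2}\right) + 2927 = 6165 + 2 \sqrt{2}$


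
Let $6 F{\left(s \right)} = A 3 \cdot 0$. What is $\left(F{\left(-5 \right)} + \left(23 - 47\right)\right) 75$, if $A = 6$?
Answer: $-1800$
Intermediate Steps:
$F{\left(s \right)} = 0$ ($F{\left(s \right)} = \frac{6 \cdot 3 \cdot 0}{6} = \frac{18 \cdot 0}{6} = \frac{1}{6} \cdot 0 = 0$)
$\left(F{\left(-5 \right)} + \left(23 - 47\right)\right) 75 = \left(0 + \left(23 - 47\right)\right) 75 = \left(0 - 24\right) 75 = \left(-24\right) 75 = -1800$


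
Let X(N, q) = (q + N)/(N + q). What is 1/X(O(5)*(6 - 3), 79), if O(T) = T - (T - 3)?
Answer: 1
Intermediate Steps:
O(T) = 3 (O(T) = T - (-3 + T) = T + (3 - T) = 3)
X(N, q) = 1 (X(N, q) = (N + q)/(N + q) = 1)
1/X(O(5)*(6 - 3), 79) = 1/1 = 1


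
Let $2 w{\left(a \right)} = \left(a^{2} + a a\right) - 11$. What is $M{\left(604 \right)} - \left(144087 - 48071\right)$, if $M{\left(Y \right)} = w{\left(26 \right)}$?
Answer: $- \frac{190691}{2} \approx -95346.0$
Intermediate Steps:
$w{\left(a \right)} = - \frac{11}{2} + a^{2}$ ($w{\left(a \right)} = \frac{\left(a^{2} + a a\right) - 11}{2} = \frac{\left(a^{2} + a^{2}\right) - 11}{2} = \frac{2 a^{2} - 11}{2} = \frac{-11 + 2 a^{2}}{2} = - \frac{11}{2} + a^{2}$)
$M{\left(Y \right)} = \frac{1341}{2}$ ($M{\left(Y \right)} = - \frac{11}{2} + 26^{2} = - \frac{11}{2} + 676 = \frac{1341}{2}$)
$M{\left(604 \right)} - \left(144087 - 48071\right) = \frac{1341}{2} - \left(144087 - 48071\right) = \frac{1341}{2} - 96016 = - \frac{190691}{2}$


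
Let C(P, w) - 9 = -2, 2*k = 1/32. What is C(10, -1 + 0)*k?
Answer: 7/64 ≈ 0.10938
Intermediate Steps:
k = 1/64 (k = (½)/32 = (½)*(1/32) = 1/64 ≈ 0.015625)
C(P, w) = 7 (C(P, w) = 9 - 2 = 7)
C(10, -1 + 0)*k = 7*(1/64) = 7/64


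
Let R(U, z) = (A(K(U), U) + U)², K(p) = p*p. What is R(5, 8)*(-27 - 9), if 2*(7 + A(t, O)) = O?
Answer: -9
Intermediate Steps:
K(p) = p²
A(t, O) = -7 + O/2
R(U, z) = (-7 + 3*U/2)² (R(U, z) = ((-7 + U/2) + U)² = (-7 + 3*U/2)²)
R(5, 8)*(-27 - 9) = ((-14 + 3*5)²/4)*(-27 - 9) = ((-14 + 15)²/4)*(-36) = ((¼)*1²)*(-36) = ((¼)*1)*(-36) = (¼)*(-36) = -9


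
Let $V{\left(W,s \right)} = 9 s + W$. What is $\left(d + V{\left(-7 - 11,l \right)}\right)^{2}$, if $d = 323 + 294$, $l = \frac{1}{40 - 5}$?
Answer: $\frac{439908676}{1225} \approx 3.5911 \cdot 10^{5}$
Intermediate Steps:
$l = \frac{1}{35} \approx 0.028571$
$V{\left(W,s \right)} = W + 9 s$
$d = 617$
$\left(d + V{\left(-7 - 11,l \right)}\right)^{2} = \left(617 + \left(\left(-7 - 11\right) + 9 \cdot \frac{1}{35}\right)\right)^{2} = \left(617 + \left(\left(-7 - 11\right) + \frac{9}{35}\right)\right)^{2} = \left(617 + \left(-18 + \frac{9}{35}\right)\right)^{2} = \left(617 - \frac{621}{35}\right)^{2} = \left(\frac{20974}{35}\right)^{2} = \frac{439908676}{1225}$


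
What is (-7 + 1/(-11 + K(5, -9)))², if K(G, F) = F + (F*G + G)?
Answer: 177241/3600 ≈ 49.234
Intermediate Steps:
K(G, F) = F + G + F*G (K(G, F) = F + (G + F*G) = F + G + F*G)
(-7 + 1/(-11 + K(5, -9)))² = (-7 + 1/(-11 + (-9 + 5 - 9*5)))² = (-7 + 1/(-11 + (-9 + 5 - 45)))² = (-7 + 1/(-11 - 49))² = (-7 + 1/(-60))² = (-7 - 1/60)² = (-421/60)² = 177241/3600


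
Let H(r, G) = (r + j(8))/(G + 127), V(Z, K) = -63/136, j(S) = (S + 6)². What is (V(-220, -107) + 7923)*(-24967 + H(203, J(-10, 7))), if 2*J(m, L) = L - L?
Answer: -1708002905325/8636 ≈ -1.9778e+8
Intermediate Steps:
j(S) = (6 + S)²
V(Z, K) = -63/136 (V(Z, K) = -63*1/136 = -63/136)
J(m, L) = 0 (J(m, L) = (L - L)/2 = (½)*0 = 0)
H(r, G) = (196 + r)/(127 + G) (H(r, G) = (r + (6 + 8)²)/(G + 127) = (r + 14²)/(127 + G) = (r + 196)/(127 + G) = (196 + r)/(127 + G))
(V(-220, -107) + 7923)*(-24967 + H(203, J(-10, 7))) = (-63/136 + 7923)*(-24967 + (196 + 203)/(127 + 0)) = 1077465*(-24967 + 399/127)/136 = (1077465/136)*(-3170410/127) = -1708002905325/8636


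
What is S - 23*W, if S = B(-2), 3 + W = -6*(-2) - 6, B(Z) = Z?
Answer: -71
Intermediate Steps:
W = 3 (W = -3 + (-6*(-2) - 6) = -3 + (12 - 6) = -3 + 6 = 3)
S = -2
S - 23*W = -2 - 23*3 = -2 - 69 = -71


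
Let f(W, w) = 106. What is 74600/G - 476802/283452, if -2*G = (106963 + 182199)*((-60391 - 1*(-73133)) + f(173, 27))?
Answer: -4613111591203/2742363684203 ≈ -1.6822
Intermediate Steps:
G = -1857576688 (G = -(106963 + 182199)*((-60391 - 1*(-73133)) + 106)/2 = -144581*((-60391 + 73133) + 106) = -144581*(12742 + 106) = -144581*12848 = -½*3715153376 = -1857576688)
74600/G - 476802/283452 = 74600/(-1857576688) - 476802/283452 = 74600*(-1/1857576688) - 476802*1/283452 = -9325/232197086 - 79467/47242 = -4613111591203/2742363684203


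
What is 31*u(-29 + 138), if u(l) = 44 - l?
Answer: -2015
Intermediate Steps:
31*u(-29 + 138) = 31*(44 - (-29 + 138)) = 31*(44 - 1*109) = 31*(44 - 109) = 31*(-65) = -2015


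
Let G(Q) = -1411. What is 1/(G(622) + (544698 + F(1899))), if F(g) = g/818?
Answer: 818/444410665 ≈ 1.8406e-6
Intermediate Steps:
F(g) = g/818 (F(g) = g*(1/818) = g/818)
1/(G(622) + (544698 + F(1899))) = 1/(-1411 + (544698 + (1/818)*1899)) = 1/(-1411 + (544698 + 1899/818)) = 1/(-1411 + 445564863/818) = 1/(444410665/818) = 818/444410665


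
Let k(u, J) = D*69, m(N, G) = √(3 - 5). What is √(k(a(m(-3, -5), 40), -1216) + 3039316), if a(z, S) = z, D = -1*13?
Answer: √3038419 ≈ 1743.1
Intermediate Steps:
m(N, G) = I*√2 (m(N, G) = √(-2) = I*√2)
D = -13
k(u, J) = -897 (k(u, J) = -13*69 = -897)
√(k(a(m(-3, -5), 40), -1216) + 3039316) = √(-897 + 3039316) = √3038419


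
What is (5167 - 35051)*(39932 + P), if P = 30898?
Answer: -2116683720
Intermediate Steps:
(5167 - 35051)*(39932 + P) = (5167 - 35051)*(39932 + 30898) = -29884*70830 = -2116683720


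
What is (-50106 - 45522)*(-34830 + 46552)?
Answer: -1120951416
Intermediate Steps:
(-50106 - 45522)*(-34830 + 46552) = -95628*11722 = -1120951416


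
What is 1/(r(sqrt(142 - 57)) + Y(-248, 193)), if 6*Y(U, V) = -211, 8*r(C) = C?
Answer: -20256/711571 - 72*sqrt(85)/711571 ≈ -0.029399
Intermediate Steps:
r(C) = C/8
Y(U, V) = -211/6 (Y(U, V) = (1/6)*(-211) = -211/6)
1/(r(sqrt(142 - 57)) + Y(-248, 193)) = 1/(sqrt(142 - 57)/8 - 211/6) = 1/(sqrt(85)/8 - 211/6) = 1/(-211/6 + sqrt(85)/8)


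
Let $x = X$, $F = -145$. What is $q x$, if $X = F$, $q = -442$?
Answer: $64090$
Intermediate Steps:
$X = -145$
$x = -145$
$q x = \left(-442\right) \left(-145\right) = 64090$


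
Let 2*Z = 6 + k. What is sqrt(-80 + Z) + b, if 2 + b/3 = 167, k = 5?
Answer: 495 + I*sqrt(298)/2 ≈ 495.0 + 8.6313*I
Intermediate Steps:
b = 495 (b = -6 + 3*167 = -6 + 501 = 495)
Z = 11/2 (Z = (6 + 5)/2 = (1/2)*11 = 11/2 ≈ 5.5000)
sqrt(-80 + Z) + b = sqrt(-80 + 11/2) + 495 = sqrt(-149/2) + 495 = I*sqrt(298)/2 + 495 = 495 + I*sqrt(298)/2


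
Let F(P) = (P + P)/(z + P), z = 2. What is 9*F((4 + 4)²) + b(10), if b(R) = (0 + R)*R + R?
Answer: 1402/11 ≈ 127.45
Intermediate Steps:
F(P) = 2*P/(2 + P) (F(P) = (P + P)/(2 + P) = (2*P)/(2 + P) = 2*P/(2 + P))
b(R) = R + R² (b(R) = R*R + R = R² + R = R + R²)
9*F((4 + 4)²) + b(10) = 9*(2*(4 + 4)²/(2 + (4 + 4)²)) + 10*(1 + 10) = 9*(2*8²/(2 + 8²)) + 10*11 = 9*(2*64/(2 + 64)) + 110 = 9*(2*64/66) + 110 = 9*(2*64*(1/66)) + 110 = 9*(64/33) + 110 = 192/11 + 110 = 1402/11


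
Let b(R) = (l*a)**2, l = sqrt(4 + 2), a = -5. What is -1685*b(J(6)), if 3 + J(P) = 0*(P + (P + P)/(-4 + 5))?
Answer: -252750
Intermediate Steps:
l = sqrt(6) ≈ 2.4495
J(P) = -3 (J(P) = -3 + 0*(P + (P + P)/(-4 + 5)) = -3 + 0*(P + (2*P)/1) = -3 + 0*(P + (2*P)*1) = -3 + 0*(P + 2*P) = -3 + 0*(3*P) = -3 + 0 = -3)
b(R) = 150 (b(R) = (sqrt(6)*(-5))**2 = (-5*sqrt(6))**2 = 150)
-1685*b(J(6)) = -1685*150 = -252750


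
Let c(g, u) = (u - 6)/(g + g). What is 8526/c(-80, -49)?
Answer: 272832/11 ≈ 24803.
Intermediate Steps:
c(g, u) = (-6 + u)/(2*g) (c(g, u) = (-6 + u)/((2*g)) = (-6 + u)*(1/(2*g)) = (-6 + u)/(2*g))
8526/c(-80, -49) = 8526/(((½)*(-6 - 49)/(-80))) = 8526/(((½)*(-1/80)*(-55))) = 8526/(11/32) = 8526*(32/11) = 272832/11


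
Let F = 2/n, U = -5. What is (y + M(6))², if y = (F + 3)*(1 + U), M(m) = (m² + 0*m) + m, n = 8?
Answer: 841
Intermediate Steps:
F = ¼ (F = 2/8 = 2*(⅛) = ¼ ≈ 0.25000)
M(m) = m + m² (M(m) = (m² + 0) + m = m² + m = m + m²)
y = -13 (y = (¼ + 3)*(1 - 5) = (13/4)*(-4) = -13)
(y + M(6))² = (-13 + 6*(1 + 6))² = (-13 + 6*7)² = (-13 + 42)² = 29² = 841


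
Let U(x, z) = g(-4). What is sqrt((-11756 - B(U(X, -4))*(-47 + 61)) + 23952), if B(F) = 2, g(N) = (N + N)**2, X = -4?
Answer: 78*sqrt(2) ≈ 110.31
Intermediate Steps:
g(N) = 4*N**2 (g(N) = (2*N)**2 = 4*N**2)
U(x, z) = 64 (U(x, z) = 4*(-4)**2 = 4*16 = 64)
sqrt((-11756 - B(U(X, -4))*(-47 + 61)) + 23952) = sqrt((-11756 - 2*(-47 + 61)) + 23952) = sqrt((-11756 - 2*14) + 23952) = sqrt((-11756 - 1*28) + 23952) = sqrt((-11756 - 28) + 23952) = sqrt(-11784 + 23952) = sqrt(12168) = 78*sqrt(2)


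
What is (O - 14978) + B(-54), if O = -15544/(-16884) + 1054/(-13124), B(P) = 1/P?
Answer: -546322529/36477 ≈ -14977.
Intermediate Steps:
O = 20435/24318 (O = -15544*(-1/16884) + 1054*(-1/13124) = 58/63 - 31/386 = 20435/24318 ≈ 0.84032)
(O - 14978) + B(-54) = (20435/24318 - 14978) + 1/(-54) = -364214569/24318 - 1/54 = -546322529/36477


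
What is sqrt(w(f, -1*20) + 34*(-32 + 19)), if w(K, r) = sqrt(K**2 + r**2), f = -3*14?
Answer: sqrt(-442 + 2*sqrt(541)) ≈ 19.887*I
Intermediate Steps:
f = -42
sqrt(w(f, -1*20) + 34*(-32 + 19)) = sqrt(sqrt((-42)**2 + (-1*20)**2) + 34*(-32 + 19)) = sqrt(sqrt(1764 + (-20)**2) + 34*(-13)) = sqrt(sqrt(1764 + 400) - 442) = sqrt(sqrt(2164) - 442) = sqrt(2*sqrt(541) - 442) = sqrt(-442 + 2*sqrt(541))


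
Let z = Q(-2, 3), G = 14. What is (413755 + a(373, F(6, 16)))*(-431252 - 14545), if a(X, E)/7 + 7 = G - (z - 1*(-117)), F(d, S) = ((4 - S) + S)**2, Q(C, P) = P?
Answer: -184098112308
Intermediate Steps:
z = 3
F(d, S) = 16 (F(d, S) = 4**2 = 16)
a(X, E) = -791 (a(X, E) = -49 + 7*(14 - (3 - 1*(-117))) = -49 + 7*(14 - (3 + 117)) = -49 + 7*(14 - 1*120) = -49 + 7*(14 - 120) = -49 + 7*(-106) = -49 - 742 = -791)
(413755 + a(373, F(6, 16)))*(-431252 - 14545) = (413755 - 791)*(-431252 - 14545) = 412964*(-445797) = -184098112308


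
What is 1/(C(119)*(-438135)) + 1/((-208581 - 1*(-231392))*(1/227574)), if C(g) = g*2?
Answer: 23730535985809/2378642801430 ≈ 9.9765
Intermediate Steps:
C(g) = 2*g
1/(C(119)*(-438135)) + 1/((-208581 - 1*(-231392))*(1/227574)) = 1/((2*119)*(-438135)) + 1/((-208581 - 1*(-231392))*(1/227574)) = -1/438135/238 + 1/((-208581 + 231392)*(1/227574)) = (1/238)*(-1/438135) + 227574/22811 = -1/104276130 + (1/22811)*227574 = -1/104276130 + 227574/22811 = 23730535985809/2378642801430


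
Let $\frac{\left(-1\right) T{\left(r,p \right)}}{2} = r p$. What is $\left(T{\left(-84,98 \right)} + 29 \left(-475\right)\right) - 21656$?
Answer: $-18967$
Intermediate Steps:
$T{\left(r,p \right)} = - 2 p r$ ($T{\left(r,p \right)} = - 2 r p = - 2 p r$)
$\left(T{\left(-84,98 \right)} + 29 \left(-475\right)\right) - 21656 = \left(\left(-2\right) 98 \left(-84\right) + 29 \left(-475\right)\right) - 21656 = \left(16464 - 13775\right) - 21656 = 2689 - 21656 = -18967$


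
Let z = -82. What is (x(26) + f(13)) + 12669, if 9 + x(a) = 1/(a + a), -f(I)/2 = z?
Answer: 666849/52 ≈ 12824.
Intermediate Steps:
f(I) = 164 (f(I) = -2*(-82) = 164)
x(a) = -9 + 1/(2*a) (x(a) = -9 + 1/(a + a) = -9 + 1/(2*a))
(x(26) + f(13)) + 12669 = ((-9 + (1/2)/26) + 164) + 12669 = ((-9 + (1/2)*(1/26)) + 164) + 12669 = ((-9 + 1/52) + 164) + 12669 = (-467/52 + 164) + 12669 = 8061/52 + 12669 = 666849/52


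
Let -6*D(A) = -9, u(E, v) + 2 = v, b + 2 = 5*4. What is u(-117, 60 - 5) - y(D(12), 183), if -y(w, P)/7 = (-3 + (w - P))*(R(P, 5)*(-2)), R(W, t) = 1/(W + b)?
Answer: 4412/67 ≈ 65.851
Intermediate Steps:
b = 18 (b = -2 + 5*4 = -2 + 20 = 18)
u(E, v) = -2 + v
R(W, t) = 1/(18 + W) (R(W, t) = 1/(W + 18) = 1/(18 + W))
D(A) = 3/2 (D(A) = -1/6*(-9) = 3/2)
y(w, P) = 14*(-3 + w - P)/(18 + P) (y(w, P) = -7*(-3 + (w - P))*-2/(18 + P) = -7*(-3 + w - P)*(-2/(18 + P)) = -(-14)*(-3 + w - P)/(18 + P) = 14*(-3 + w - P)/(18 + P))
u(-117, 60 - 5) - y(D(12), 183) = (-2 + (60 - 5)) - 14*(-3 + 3/2 - 1*183)/(18 + 183) = (-2 + 55) - 14*(-3 + 3/2 - 183)/201 = 53 - 14*(-369)/(201*2) = 53 - 1*(-861/67) = 53 + 861/67 = 4412/67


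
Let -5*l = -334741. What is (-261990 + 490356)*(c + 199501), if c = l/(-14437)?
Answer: 3288617683281504/72185 ≈ 4.5558e+10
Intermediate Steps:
l = 334741/5 (l = -⅕*(-334741) = 334741/5 ≈ 66948.)
c = -334741/72185 (c = (334741/5)/(-14437) = (334741/5)*(-1/14437) = -334741/72185 ≈ -4.6373)
(-261990 + 490356)*(c + 199501) = (-261990 + 490356)*(-334741/72185 + 199501) = 228366*(14400644944/72185) = 3288617683281504/72185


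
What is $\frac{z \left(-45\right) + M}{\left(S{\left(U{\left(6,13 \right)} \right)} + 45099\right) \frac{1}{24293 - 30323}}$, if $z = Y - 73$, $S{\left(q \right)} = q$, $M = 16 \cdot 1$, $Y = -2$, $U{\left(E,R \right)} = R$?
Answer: $- \frac{10223865}{22556} \approx -453.27$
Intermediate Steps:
$M = 16$
$z = -75$ ($z = -2 - 73 = -75$)
$\frac{z \left(-45\right) + M}{\left(S{\left(U{\left(6,13 \right)} \right)} + 45099\right) \frac{1}{24293 - 30323}} = \frac{\left(-75\right) \left(-45\right) + 16}{\left(13 + 45099\right) \frac{1}{24293 - 30323}} = \frac{3375 + 16}{45112 \frac{1}{-6030}} = \frac{3391}{45112 \left(- \frac{1}{6030}\right)} = \frac{3391}{- \frac{22556}{3015}} = 3391 \left(- \frac{3015}{22556}\right) = - \frac{10223865}{22556}$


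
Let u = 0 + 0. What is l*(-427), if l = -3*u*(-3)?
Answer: 0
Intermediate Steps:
u = 0
l = 0 (l = -3*0*(-3) = 0*(-3) = 0)
l*(-427) = 0*(-427) = 0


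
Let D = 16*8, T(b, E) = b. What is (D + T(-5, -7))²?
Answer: 15129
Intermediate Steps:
D = 128
(D + T(-5, -7))² = (128 - 5)² = 123² = 15129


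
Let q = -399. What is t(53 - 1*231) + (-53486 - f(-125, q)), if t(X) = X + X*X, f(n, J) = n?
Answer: -21855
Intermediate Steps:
t(X) = X + X²
t(53 - 1*231) + (-53486 - f(-125, q)) = (53 - 1*231)*(1 + (53 - 1*231)) + (-53486 - 1*(-125)) = (53 - 231)*(1 + (53 - 231)) + (-53486 + 125) = -178*(1 - 178) - 53361 = -178*(-177) - 53361 = 31506 - 53361 = -21855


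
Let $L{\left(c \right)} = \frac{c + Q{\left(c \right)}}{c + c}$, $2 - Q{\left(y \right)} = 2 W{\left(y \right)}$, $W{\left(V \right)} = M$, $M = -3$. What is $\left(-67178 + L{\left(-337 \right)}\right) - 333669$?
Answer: $- \frac{270170549}{674} \approx -4.0085 \cdot 10^{5}$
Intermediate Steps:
$W{\left(V \right)} = -3$
$Q{\left(y \right)} = 8$ ($Q{\left(y \right)} = 2 - 2 \left(-3\right) = 2 - -6 = 2 + 6 = 8$)
$L{\left(c \right)} = \frac{8 + c}{2 c}$ ($L{\left(c \right)} = \frac{c + 8}{c + c} = \frac{8 + c}{2 c}$)
$\left(-67178 + L{\left(-337 \right)}\right) - 333669 = \left(-67178 + \frac{8 - 337}{2 \left(-337\right)}\right) - 333669 = \left(-67178 + \frac{1}{2} \left(- \frac{1}{337}\right) \left(-329\right)\right) - 333669 = \left(-67178 + \frac{329}{674}\right) - 333669 = - \frac{45277643}{674} - 333669 = - \frac{270170549}{674}$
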